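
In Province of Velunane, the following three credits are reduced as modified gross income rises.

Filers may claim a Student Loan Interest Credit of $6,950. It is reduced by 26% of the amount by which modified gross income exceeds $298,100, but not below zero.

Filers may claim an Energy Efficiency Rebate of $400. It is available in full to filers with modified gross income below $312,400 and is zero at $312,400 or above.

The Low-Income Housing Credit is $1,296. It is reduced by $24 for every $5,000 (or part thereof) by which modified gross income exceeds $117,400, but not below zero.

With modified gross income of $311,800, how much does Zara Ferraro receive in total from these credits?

Student Loan Interest Credit: 26% of the $13,700 excess over $298,100 is $3,562; credit = $6,950 − $3,562 = $3,388.
Energy Efficiency Rebate: $311,800 is below the $312,400 cutoff, so the full $400 applies.
Low-Income Housing Credit: income exceeds $117,400 by $194,400, which is 39 full-or-partial $5,000 increments; reduction = 39 × $24 = $936, leaving $360.
Total: $3,388 + $400 + $360 = $4,148.

$4,148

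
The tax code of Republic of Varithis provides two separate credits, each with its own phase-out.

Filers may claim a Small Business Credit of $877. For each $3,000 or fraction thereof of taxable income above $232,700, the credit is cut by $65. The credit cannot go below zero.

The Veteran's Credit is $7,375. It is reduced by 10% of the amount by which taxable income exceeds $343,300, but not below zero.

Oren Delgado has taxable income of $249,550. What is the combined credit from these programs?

Small Business Credit: income exceeds $232,700 by $16,850, which is 6 full-or-partial $3,000 increments; reduction = 6 × $65 = $390, leaving $487.
Veteran's Credit: $249,550 is at or below the $343,300 threshold, so the full $7,375 applies.
Total: $487 + $7,375 = $7,862.

$7,862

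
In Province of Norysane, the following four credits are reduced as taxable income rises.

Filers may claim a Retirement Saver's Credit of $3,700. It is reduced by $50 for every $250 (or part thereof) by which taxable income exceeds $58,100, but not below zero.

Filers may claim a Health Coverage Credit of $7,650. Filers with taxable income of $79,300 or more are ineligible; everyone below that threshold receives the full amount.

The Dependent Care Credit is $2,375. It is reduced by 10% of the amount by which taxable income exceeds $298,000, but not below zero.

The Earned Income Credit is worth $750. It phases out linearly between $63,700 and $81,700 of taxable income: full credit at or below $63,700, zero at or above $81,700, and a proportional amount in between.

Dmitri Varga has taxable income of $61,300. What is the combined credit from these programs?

Retirement Saver's Credit: income exceeds $58,100 by $3,200, which is 13 full-or-partial $250 increments; reduction = 13 × $50 = $650, leaving $3,050.
Health Coverage Credit: $61,300 is below the $79,300 cutoff, so the full $7,650 applies.
Dependent Care Credit: $61,300 is at or below the $298,000 threshold, so the full $2,375 applies.
Earned Income Credit: $61,300 is at or below the $63,700 threshold, so the full $750 applies.
Total: $3,050 + $7,650 + $2,375 + $750 = $13,825.

$13,825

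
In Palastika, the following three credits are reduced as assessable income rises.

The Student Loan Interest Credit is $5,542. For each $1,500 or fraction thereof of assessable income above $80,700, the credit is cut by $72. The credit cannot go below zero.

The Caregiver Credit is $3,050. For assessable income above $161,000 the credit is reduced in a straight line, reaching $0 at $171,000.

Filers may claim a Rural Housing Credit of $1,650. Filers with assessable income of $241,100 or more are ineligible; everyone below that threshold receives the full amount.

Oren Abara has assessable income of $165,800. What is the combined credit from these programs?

Student Loan Interest Credit: income exceeds $80,700 by $85,100, which is 57 full-or-partial $1,500 increments; reduction = 57 × $72 = $4,104, leaving $1,438.
Caregiver Credit: $165,800 is $4,800 into a $10,000 phase-out range, leaving 5,200/10,000 of the credit: $3,050 × 5,200/10,000 = $1,586.
Rural Housing Credit: $165,800 is below the $241,100 cutoff, so the full $1,650 applies.
Total: $1,438 + $1,586 + $1,650 = $4,674.

$4,674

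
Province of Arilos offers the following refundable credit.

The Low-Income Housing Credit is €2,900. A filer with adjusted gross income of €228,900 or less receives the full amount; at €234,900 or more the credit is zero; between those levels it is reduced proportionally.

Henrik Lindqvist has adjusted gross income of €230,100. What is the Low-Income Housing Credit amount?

€2,320

Low-Income Housing Credit: €230,100 is €1,200 into a €6,000 phase-out range, leaving 4,800/6,000 of the credit: €2,900 × 4,800/6,000 = €2,320.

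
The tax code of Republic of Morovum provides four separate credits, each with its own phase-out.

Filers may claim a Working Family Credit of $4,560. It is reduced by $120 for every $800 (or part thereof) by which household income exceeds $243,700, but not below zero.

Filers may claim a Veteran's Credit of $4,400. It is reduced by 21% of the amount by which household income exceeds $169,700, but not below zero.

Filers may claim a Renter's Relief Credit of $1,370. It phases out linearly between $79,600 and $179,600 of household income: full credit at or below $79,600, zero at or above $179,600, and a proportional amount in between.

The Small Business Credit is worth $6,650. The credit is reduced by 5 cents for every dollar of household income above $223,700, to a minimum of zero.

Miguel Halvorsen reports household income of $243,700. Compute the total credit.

$10,210

Working Family Credit: $243,700 is at or below the $243,700 threshold, so the full $4,560 applies.
Veteran's Credit: 21% of the $74,000 excess over $169,700 is $15,540 ≥ base, so the credit is $0.
Renter's Relief Credit: $243,700 is at or above $179,600, so the credit is $0.
Small Business Credit: 5% of the $20,000 excess over $223,700 is $1,000; credit = $6,650 − $1,000 = $5,650.
Total: $4,560 + $0 + $0 + $5,650 = $10,210.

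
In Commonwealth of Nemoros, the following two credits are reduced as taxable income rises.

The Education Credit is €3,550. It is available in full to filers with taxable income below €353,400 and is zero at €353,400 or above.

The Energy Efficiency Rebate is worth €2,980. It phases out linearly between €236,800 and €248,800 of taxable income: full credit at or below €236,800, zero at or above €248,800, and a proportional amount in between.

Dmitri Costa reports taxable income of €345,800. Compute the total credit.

€3,550

Education Credit: €345,800 is below the €353,400 cutoff, so the full €3,550 applies.
Energy Efficiency Rebate: €345,800 is at or above €248,800, so the credit is €0.
Total: €3,550 + €0 = €3,550.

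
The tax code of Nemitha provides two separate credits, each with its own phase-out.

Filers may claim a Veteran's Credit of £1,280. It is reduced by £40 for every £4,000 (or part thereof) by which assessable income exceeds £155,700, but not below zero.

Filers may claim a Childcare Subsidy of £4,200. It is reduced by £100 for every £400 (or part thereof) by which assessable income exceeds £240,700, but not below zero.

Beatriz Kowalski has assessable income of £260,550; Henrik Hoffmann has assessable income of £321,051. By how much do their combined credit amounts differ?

£200

Beatriz (£260,550): Veteran's Credit: income exceeds £155,700 by £104,850, which is 27 full-or-partial £4,000 increments; reduction = 27 × £40 = £1,080, leaving £200. Childcare Subsidy: income exceeds £240,700 by £19,850 → 50 increments × £100 = £5,000 ≥ base, so the credit is £0. total £200 + £0 = £200
Henrik (£321,051): Veteran's Credit: income exceeds £155,700 by £165,351 → 42 increments × £40 = £1,680 ≥ base, so the credit is £0. Childcare Subsidy: income exceeds £240,700 by £80,351 → 201 increments × £100 = £20,100 ≥ base, so the credit is £0. total £0 + £0 = £0
Difference: |£200 − £0| = £200.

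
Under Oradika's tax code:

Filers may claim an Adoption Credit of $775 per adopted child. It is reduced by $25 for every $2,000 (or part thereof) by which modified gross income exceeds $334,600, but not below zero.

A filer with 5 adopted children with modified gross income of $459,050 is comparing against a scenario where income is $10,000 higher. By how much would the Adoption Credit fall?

$125

At $459,050 — base = 5 × $775 = $3,875. income exceeds $334,600 by $124,450, which is 63 full-or-partial $2,000 increments; reduction = 63 × $25 = $1,575, leaving $2,300.
At $469,050 — base = 5 × $775 = $3,875. income exceeds $334,600 by $134,450, which is 68 full-or-partial $2,000 increments; reduction = 68 × $25 = $1,700, leaving $2,175.
Lost: $2,300 − $2,175 = $125.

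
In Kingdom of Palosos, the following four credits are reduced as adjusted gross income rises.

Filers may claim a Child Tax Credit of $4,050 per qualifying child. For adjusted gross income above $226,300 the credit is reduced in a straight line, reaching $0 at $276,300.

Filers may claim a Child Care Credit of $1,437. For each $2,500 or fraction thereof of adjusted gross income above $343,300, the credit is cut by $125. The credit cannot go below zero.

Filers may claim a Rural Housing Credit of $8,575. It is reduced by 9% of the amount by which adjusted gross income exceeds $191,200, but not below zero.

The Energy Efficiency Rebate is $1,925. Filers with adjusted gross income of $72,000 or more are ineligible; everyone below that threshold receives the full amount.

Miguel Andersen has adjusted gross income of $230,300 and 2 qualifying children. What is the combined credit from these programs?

$13,945

Child Tax Credit: base = 2 × $4,050 = $8,100. $230,300 is $4,000 into a $50,000 phase-out range, leaving 46,000/50,000 of the credit: $8,100 × 46,000/50,000 = $7,452.
Child Care Credit: $230,300 is at or below the $343,300 threshold, so the full $1,437 applies.
Rural Housing Credit: 9% of the $39,100 excess over $191,200 is $3,519; credit = $8,575 − $3,519 = $5,056.
Energy Efficiency Rebate: $230,300 meets or exceeds the $72,000 cutoff, so the credit is $0.
Total: $7,452 + $1,437 + $5,056 + $0 = $13,945.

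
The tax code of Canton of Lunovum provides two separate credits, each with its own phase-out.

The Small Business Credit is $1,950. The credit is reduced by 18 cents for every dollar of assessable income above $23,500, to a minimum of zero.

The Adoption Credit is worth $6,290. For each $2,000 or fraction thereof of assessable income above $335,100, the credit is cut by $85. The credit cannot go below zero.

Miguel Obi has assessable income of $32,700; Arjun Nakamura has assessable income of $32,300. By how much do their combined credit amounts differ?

Miguel ($32,700): Small Business Credit: 18% of the $9,200 excess over $23,500 is $1,656; credit = $1,950 − $1,656 = $294. Adoption Credit: $32,700 is at or below the $335,100 threshold, so the full $6,290 applies. total $294 + $6,290 = $6,584
Arjun ($32,300): Small Business Credit: 18% of the $8,800 excess over $23,500 is $1,584; credit = $1,950 − $1,584 = $366. Adoption Credit: $32,300 is at or below the $335,100 threshold, so the full $6,290 applies. total $366 + $6,290 = $6,656
Difference: |$6,584 − $6,656| = $72.

$72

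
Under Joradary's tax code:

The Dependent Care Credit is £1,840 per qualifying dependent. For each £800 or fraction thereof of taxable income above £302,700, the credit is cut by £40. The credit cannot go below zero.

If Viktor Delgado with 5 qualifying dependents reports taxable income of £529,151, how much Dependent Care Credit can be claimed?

£0

Dependent Care Credit: base = 5 × £1,840 = £9,200. income exceeds £302,700 by £226,451 → 284 increments × £40 = £11,360 ≥ base, so the credit is £0.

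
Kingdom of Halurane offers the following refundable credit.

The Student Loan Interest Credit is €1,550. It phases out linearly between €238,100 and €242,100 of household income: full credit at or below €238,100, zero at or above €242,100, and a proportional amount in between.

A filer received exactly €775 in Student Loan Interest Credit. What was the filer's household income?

€240,100

€775 is 775/1,550 of the full €1,550, so 775/1,550 of the €4,000 range has been used: income = €238,100 + €4,000 × 775/1,550 = €240,100.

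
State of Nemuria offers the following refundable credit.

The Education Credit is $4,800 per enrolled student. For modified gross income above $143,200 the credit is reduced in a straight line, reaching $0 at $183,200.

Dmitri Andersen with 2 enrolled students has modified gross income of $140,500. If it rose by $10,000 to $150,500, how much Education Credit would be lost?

At $140,500 — base = 2 × $4,800 = $9,600. $140,500 is at or below the $143,200 threshold, so the full $9,600 applies.
At $150,500 — base = 2 × $4,800 = $9,600. $150,500 is $7,300 into a $40,000 phase-out range, leaving 32,700/40,000 of the credit: $9,600 × 32,700/40,000 = $7,848.
Lost: $9,600 − $7,848 = $1,752.

$1,752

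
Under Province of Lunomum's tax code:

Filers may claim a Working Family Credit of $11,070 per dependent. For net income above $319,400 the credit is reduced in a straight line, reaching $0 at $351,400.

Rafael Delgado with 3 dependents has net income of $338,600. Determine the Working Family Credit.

Working Family Credit: base = 3 × $11,070 = $33,210. $338,600 is $19,200 into a $32,000 phase-out range, leaving 12,800/32,000 of the credit: $33,210 × 12,800/32,000 = $13,284.

$13,284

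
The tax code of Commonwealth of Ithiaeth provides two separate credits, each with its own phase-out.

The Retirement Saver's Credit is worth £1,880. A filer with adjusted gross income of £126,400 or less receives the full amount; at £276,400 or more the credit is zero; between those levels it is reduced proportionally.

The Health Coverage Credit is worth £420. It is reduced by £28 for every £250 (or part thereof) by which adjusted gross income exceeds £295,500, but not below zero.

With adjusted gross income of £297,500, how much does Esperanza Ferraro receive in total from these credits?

Retirement Saver's Credit: £297,500 is at or above £276,400, so the credit is £0.
Health Coverage Credit: income exceeds £295,500 by £2,000, which is 8 full-or-partial £250 increments; reduction = 8 × £28 = £224, leaving £196.
Total: £0 + £196 = £196.

£196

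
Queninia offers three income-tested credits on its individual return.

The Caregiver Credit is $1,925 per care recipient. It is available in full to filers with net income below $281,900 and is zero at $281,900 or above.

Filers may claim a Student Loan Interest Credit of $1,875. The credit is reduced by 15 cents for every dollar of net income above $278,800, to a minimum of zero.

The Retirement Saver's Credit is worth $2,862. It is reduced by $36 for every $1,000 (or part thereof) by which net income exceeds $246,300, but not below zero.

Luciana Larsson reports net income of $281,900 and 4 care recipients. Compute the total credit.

$2,976

Caregiver Credit: base = 4 × $1,925 = $7,700. $281,900 meets or exceeds the $281,900 cutoff, so the credit is $0.
Student Loan Interest Credit: 15% of the $3,100 excess over $278,800 is $465; credit = $1,875 − $465 = $1,410.
Retirement Saver's Credit: income exceeds $246,300 by $35,600, which is 36 full-or-partial $1,000 increments; reduction = 36 × $36 = $1,296, leaving $1,566.
Total: $0 + $1,410 + $1,566 = $2,976.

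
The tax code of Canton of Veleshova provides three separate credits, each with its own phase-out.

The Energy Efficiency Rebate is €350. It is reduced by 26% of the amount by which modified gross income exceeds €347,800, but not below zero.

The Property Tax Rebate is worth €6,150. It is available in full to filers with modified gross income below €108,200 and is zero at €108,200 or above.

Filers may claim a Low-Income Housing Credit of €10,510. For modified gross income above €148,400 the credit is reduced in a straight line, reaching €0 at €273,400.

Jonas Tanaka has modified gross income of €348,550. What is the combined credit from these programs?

€155

Energy Efficiency Rebate: 26% of the €750 excess over €347,800 is €195; credit = €350 − €195 = €155.
Property Tax Rebate: €348,550 meets or exceeds the €108,200 cutoff, so the credit is €0.
Low-Income Housing Credit: €348,550 is at or above €273,400, so the credit is €0.
Total: €155 + €0 + €0 = €155.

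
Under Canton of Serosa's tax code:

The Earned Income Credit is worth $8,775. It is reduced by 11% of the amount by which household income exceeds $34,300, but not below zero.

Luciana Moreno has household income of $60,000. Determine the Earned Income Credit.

$5,948

Earned Income Credit: 11% of the $25,700 excess over $34,300 is $2,827; credit = $8,775 − $2,827 = $5,948.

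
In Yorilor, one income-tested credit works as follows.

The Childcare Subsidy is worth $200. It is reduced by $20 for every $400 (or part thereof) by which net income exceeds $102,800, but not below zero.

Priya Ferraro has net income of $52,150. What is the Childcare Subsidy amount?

Childcare Subsidy: $52,150 is at or below the $102,800 threshold, so the full $200 applies.

$200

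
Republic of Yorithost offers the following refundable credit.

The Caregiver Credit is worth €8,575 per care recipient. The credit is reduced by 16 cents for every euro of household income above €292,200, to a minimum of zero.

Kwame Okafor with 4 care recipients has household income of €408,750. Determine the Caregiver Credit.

€15,652

Caregiver Credit: base = 4 × €8,575 = €34,300. 16% of the €116,550 excess over €292,200 is €18,648; credit = €34,300 − €18,648 = €15,652.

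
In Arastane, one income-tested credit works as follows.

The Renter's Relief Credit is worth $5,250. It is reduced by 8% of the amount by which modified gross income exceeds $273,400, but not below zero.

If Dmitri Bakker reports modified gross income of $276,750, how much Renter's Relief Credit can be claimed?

$4,982

Renter's Relief Credit: 8% of the $3,350 excess over $273,400 is $268; credit = $5,250 − $268 = $4,982.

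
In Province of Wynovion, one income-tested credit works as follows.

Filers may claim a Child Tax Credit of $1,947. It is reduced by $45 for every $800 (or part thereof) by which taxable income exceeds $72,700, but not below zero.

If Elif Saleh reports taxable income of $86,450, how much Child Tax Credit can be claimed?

$1,137

Child Tax Credit: income exceeds $72,700 by $13,750, which is 18 full-or-partial $800 increments; reduction = 18 × $45 = $810, leaving $1,137.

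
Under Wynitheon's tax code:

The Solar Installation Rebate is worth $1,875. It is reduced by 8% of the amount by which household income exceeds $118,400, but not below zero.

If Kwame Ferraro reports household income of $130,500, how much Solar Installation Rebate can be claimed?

Solar Installation Rebate: 8% of the $12,100 excess over $118,400 is $968; credit = $1,875 − $968 = $907.

$907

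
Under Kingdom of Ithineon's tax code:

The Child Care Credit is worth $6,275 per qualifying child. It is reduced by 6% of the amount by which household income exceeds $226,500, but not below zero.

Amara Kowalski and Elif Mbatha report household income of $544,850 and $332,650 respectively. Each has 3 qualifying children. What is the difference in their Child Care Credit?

Amara ($544,850): Child Care Credit: base = 3 × $6,275 = $18,825. 6% of the $318,350 excess over $226,500 is $19,101 ≥ base, so the credit is $0.
Elif ($332,650): Child Care Credit: base = 3 × $6,275 = $18,825. 6% of the $106,150 excess over $226,500 is $6,369; credit = $18,825 − $6,369 = $12,456.
Difference: |$0 − $12,456| = $12,456.

$12,456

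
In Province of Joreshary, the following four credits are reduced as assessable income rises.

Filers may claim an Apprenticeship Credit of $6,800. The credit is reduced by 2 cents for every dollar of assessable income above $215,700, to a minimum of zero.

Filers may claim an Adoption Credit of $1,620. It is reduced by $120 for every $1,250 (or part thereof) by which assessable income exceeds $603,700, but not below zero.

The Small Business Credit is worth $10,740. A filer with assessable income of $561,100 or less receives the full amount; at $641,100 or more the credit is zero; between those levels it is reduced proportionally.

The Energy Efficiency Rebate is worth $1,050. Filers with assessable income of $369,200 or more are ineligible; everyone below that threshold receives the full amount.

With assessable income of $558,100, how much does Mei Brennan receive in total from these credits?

Apprenticeship Credit: 2% of the $342,400 excess over $215,700 is $6,848 ≥ base, so the credit is $0.
Adoption Credit: $558,100 is at or below the $603,700 threshold, so the full $1,620 applies.
Small Business Credit: $558,100 is at or below the $561,100 threshold, so the full $10,740 applies.
Energy Efficiency Rebate: $558,100 meets or exceeds the $369,200 cutoff, so the credit is $0.
Total: $0 + $1,620 + $10,740 + $0 = $12,360.

$12,360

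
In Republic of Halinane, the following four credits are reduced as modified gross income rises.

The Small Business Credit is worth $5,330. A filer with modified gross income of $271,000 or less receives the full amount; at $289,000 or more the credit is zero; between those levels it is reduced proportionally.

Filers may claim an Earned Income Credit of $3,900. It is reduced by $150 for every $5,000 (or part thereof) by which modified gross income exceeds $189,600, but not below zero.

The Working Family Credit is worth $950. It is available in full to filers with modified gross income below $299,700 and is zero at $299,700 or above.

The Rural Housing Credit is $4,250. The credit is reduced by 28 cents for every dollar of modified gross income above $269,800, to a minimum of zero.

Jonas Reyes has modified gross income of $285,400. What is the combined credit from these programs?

Small Business Credit: $285,400 is $14,400 into a $18,000 phase-out range, leaving 3,600/18,000 of the credit: $5,330 × 3,600/18,000 = $1,066.
Earned Income Credit: income exceeds $189,600 by $95,800, which is 20 full-or-partial $5,000 increments; reduction = 20 × $150 = $3,000, leaving $900.
Working Family Credit: $285,400 is below the $299,700 cutoff, so the full $950 applies.
Rural Housing Credit: 28% of the $15,600 excess over $269,800 is $4,368 ≥ base, so the credit is $0.
Total: $1,066 + $900 + $950 + $0 = $2,916.

$2,916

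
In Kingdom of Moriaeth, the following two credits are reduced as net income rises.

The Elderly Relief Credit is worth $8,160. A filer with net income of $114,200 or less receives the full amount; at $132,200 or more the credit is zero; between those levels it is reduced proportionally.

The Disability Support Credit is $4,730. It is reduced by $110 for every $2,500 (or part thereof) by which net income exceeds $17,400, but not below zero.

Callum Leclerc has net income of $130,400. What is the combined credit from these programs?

$816

Elderly Relief Credit: $130,400 is $16,200 into a $18,000 phase-out range, leaving 1,800/18,000 of the credit: $8,160 × 1,800/18,000 = $816.
Disability Support Credit: income exceeds $17,400 by $113,000 → 46 increments × $110 = $5,060 ≥ base, so the credit is $0.
Total: $816 + $0 = $816.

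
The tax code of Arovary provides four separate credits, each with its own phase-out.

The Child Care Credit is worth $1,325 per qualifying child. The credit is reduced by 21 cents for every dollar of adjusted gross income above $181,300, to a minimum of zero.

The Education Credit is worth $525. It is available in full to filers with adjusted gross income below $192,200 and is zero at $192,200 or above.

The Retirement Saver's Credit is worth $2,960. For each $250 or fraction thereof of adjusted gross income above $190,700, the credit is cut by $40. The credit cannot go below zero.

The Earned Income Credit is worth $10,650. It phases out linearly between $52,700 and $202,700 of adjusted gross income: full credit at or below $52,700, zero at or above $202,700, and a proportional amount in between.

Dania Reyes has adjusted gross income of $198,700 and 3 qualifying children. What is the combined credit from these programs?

Child Care Credit: base = 3 × $1,325 = $3,975. 21% of the $17,400 excess over $181,300 is $3,654; credit = $3,975 − $3,654 = $321.
Education Credit: $198,700 meets or exceeds the $192,200 cutoff, so the credit is $0.
Retirement Saver's Credit: income exceeds $190,700 by $8,000, which is 32 full-or-partial $250 increments; reduction = 32 × $40 = $1,280, leaving $1,680.
Earned Income Credit: $198,700 is $146,000 into a $150,000 phase-out range, leaving 4,000/150,000 of the credit: $10,650 × 4,000/150,000 = $284.
Total: $321 + $0 + $1,680 + $284 = $2,285.

$2,285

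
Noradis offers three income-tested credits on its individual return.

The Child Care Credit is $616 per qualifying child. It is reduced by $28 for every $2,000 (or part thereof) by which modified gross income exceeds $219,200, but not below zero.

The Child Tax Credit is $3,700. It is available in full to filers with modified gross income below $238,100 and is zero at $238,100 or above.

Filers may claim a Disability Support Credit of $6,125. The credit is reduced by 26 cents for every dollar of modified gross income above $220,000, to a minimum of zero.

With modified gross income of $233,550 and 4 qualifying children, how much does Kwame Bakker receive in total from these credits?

$8,542

Child Care Credit: base = 4 × $616 = $2,464. income exceeds $219,200 by $14,350, which is 8 full-or-partial $2,000 increments; reduction = 8 × $28 = $224, leaving $2,240.
Child Tax Credit: $233,550 is below the $238,100 cutoff, so the full $3,700 applies.
Disability Support Credit: 26% of the $13,550 excess over $220,000 is $3,523; credit = $6,125 − $3,523 = $2,602.
Total: $2,240 + $3,700 + $2,602 = $8,542.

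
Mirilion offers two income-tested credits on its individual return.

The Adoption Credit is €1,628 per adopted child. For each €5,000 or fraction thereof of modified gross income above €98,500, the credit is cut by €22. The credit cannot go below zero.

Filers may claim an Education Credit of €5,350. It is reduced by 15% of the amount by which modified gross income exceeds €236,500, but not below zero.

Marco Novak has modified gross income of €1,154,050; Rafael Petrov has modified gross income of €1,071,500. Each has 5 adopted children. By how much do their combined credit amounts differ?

Marco (€1,154,050): Adoption Credit: base = 5 × €1,628 = €8,140. income exceeds €98,500 by €1,055,550, which is 212 full-or-partial €5,000 increments; reduction = 212 × €22 = €4,664, leaving €3,476. Education Credit: 15% of the €917,550 excess over €236,500 is €137,632.50 ≥ base, so the credit is €0. total €3,476 + €0 = €3,476
Rafael (€1,071,500): Adoption Credit: base = 5 × €1,628 = €8,140. income exceeds €98,500 by €973,000, which is 195 full-or-partial €5,000 increments; reduction = 195 × €22 = €4,290, leaving €3,850. Education Credit: 15% of the €835,000 excess over €236,500 is €125,250 ≥ base, so the credit is €0. total €3,850 + €0 = €3,850
Difference: |€3,476 − €3,850| = €374.

€374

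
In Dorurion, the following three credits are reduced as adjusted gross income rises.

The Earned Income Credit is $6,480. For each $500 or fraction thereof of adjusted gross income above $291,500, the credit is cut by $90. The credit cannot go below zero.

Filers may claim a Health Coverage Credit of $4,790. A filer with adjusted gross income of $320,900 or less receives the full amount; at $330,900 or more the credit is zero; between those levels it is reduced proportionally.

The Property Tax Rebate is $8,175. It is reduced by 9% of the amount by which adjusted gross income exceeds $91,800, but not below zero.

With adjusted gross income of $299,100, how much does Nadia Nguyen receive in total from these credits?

$9,830

Earned Income Credit: income exceeds $291,500 by $7,600, which is 16 full-or-partial $500 increments; reduction = 16 × $90 = $1,440, leaving $5,040.
Health Coverage Credit: $299,100 is at or below the $320,900 threshold, so the full $4,790 applies.
Property Tax Rebate: 9% of the $207,300 excess over $91,800 is $18,657 ≥ base, so the credit is $0.
Total: $5,040 + $4,790 + $0 = $9,830.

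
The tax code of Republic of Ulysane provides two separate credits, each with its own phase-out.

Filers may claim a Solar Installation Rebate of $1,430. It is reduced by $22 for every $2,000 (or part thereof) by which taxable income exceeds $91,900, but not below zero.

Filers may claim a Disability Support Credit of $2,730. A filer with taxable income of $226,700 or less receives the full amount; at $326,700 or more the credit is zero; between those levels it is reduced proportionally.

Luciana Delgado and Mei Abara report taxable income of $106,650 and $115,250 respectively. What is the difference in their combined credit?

$88

Luciana ($106,650): Solar Installation Rebate: income exceeds $91,900 by $14,750, which is 8 full-or-partial $2,000 increments; reduction = 8 × $22 = $176, leaving $1,254. Disability Support Credit: $106,650 is at or below the $226,700 threshold, so the full $2,730 applies. total $1,254 + $2,730 = $3,984
Mei ($115,250): Solar Installation Rebate: income exceeds $91,900 by $23,350, which is 12 full-or-partial $2,000 increments; reduction = 12 × $22 = $264, leaving $1,166. Disability Support Credit: $115,250 is at or below the $226,700 threshold, so the full $2,730 applies. total $1,166 + $2,730 = $3,896
Difference: |$3,984 − $3,896| = $88.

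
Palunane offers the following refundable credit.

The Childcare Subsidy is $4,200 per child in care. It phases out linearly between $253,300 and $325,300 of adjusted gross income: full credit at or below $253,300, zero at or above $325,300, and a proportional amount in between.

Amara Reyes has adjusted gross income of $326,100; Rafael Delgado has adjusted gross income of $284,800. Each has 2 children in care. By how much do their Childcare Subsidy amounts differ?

Amara ($326,100): Childcare Subsidy: base = 2 × $4,200 = $8,400. $326,100 is at or above $325,300, so the credit is $0.
Rafael ($284,800): Childcare Subsidy: base = 2 × $4,200 = $8,400. $284,800 is $31,500 into a $72,000 phase-out range, leaving 40,500/72,000 of the credit: $8,400 × 40,500/72,000 = $4,725.
Difference: |$0 − $4,725| = $4,725.

$4,725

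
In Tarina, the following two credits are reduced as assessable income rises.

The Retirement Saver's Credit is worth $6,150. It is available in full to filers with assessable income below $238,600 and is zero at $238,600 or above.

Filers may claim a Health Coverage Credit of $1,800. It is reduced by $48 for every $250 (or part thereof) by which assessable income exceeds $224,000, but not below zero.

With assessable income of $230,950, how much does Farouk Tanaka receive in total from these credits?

$6,606

Retirement Saver's Credit: $230,950 is below the $238,600 cutoff, so the full $6,150 applies.
Health Coverage Credit: income exceeds $224,000 by $6,950, which is 28 full-or-partial $250 increments; reduction = 28 × $48 = $1,344, leaving $456.
Total: $6,150 + $456 = $6,606.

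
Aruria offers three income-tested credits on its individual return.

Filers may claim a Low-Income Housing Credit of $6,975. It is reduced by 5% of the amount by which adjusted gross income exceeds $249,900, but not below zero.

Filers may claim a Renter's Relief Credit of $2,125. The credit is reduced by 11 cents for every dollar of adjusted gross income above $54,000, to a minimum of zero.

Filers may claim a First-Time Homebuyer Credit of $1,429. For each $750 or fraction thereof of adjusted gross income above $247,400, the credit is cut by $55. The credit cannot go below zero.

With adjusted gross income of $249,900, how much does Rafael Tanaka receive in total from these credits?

Low-Income Housing Credit: $249,900 is at or below the $249,900 threshold, so the full $6,975 applies.
Renter's Relief Credit: 11% of the $195,900 excess over $54,000 is $21,549 ≥ base, so the credit is $0.
First-Time Homebuyer Credit: income exceeds $247,400 by $2,500, which is 4 full-or-partial $750 increments; reduction = 4 × $55 = $220, leaving $1,209.
Total: $6,975 + $0 + $1,209 = $8,184.

$8,184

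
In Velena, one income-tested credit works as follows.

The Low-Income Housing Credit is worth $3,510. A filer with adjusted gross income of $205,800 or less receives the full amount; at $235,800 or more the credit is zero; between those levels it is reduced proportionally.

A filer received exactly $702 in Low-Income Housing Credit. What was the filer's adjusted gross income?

$229,800

$702 is 702/3,510 of the full $3,510, so 2,808/3,510 of the $30,000 range has been used: income = $205,800 + $30,000 × 2,808/3,510 = $229,800.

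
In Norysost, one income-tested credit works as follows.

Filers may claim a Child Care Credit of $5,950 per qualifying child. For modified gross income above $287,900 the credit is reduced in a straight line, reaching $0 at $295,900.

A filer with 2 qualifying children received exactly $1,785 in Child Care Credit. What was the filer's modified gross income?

$294,700

Full credit = 2 × $5,950 = $11,900.
$1,785 is 1,785/11,900 of the full $11,900, so 10,115/11,900 of the $8,000 range has been used: income = $287,900 + $8,000 × 10,115/11,900 = $294,700.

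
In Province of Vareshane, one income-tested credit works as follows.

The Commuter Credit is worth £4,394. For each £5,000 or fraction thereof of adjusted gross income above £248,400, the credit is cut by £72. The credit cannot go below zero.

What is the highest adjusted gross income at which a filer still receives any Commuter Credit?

After 61 increments the reduction is 61 × £72 = £4,392, leaving £2; one more increment wipes it out. Increment 61 ends at excess 61 × £5,000 = £305,000, so the highest qualifying income is £248,400 + £305,000 = £553,400.

£553,400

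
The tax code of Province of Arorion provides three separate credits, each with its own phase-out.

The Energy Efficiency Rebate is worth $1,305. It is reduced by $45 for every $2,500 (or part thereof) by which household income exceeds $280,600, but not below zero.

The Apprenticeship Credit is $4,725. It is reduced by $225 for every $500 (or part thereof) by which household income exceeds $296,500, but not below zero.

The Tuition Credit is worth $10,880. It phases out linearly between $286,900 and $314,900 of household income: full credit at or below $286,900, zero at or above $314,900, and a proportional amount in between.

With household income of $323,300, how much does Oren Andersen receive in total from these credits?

$495

Energy Efficiency Rebate: income exceeds $280,600 by $42,700, which is 18 full-or-partial $2,500 increments; reduction = 18 × $45 = $810, leaving $495.
Apprenticeship Credit: income exceeds $296,500 by $26,800 → 54 increments × $225 = $12,150 ≥ base, so the credit is $0.
Tuition Credit: $323,300 is at or above $314,900, so the credit is $0.
Total: $495 + $0 + $0 = $495.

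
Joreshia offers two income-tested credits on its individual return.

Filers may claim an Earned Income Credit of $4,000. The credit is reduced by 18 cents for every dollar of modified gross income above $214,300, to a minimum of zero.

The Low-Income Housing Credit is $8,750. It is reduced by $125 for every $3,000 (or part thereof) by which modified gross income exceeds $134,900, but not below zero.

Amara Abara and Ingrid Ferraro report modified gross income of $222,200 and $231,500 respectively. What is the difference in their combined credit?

$2,049

Amara ($222,200): Earned Income Credit: 18% of the $7,900 excess over $214,300 is $1,422; credit = $4,000 − $1,422 = $2,578. Low-Income Housing Credit: income exceeds $134,900 by $87,300, which is 30 full-or-partial $3,000 increments; reduction = 30 × $125 = $3,750, leaving $5,000. total $2,578 + $5,000 = $7,578
Ingrid ($231,500): Earned Income Credit: 18% of the $17,200 excess over $214,300 is $3,096; credit = $4,000 − $3,096 = $904. Low-Income Housing Credit: income exceeds $134,900 by $96,600, which is 33 full-or-partial $3,000 increments; reduction = 33 × $125 = $4,125, leaving $4,625. total $904 + $4,625 = $5,529
Difference: |$7,578 − $5,529| = $2,049.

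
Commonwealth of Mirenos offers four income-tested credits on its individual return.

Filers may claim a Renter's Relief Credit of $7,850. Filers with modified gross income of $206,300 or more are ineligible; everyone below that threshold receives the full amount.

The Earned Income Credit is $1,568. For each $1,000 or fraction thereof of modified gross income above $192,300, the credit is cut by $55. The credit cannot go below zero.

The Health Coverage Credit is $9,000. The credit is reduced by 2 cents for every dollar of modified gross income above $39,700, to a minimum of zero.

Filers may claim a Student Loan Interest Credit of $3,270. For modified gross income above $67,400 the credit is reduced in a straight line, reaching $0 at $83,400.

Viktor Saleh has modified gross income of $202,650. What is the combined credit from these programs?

$14,554

Renter's Relief Credit: $202,650 is below the $206,300 cutoff, so the full $7,850 applies.
Earned Income Credit: income exceeds $192,300 by $10,350, which is 11 full-or-partial $1,000 increments; reduction = 11 × $55 = $605, leaving $963.
Health Coverage Credit: 2% of the $162,950 excess over $39,700 is $3,259; credit = $9,000 − $3,259 = $5,741.
Student Loan Interest Credit: $202,650 is at or above $83,400, so the credit is $0.
Total: $7,850 + $963 + $5,741 + $0 = $14,554.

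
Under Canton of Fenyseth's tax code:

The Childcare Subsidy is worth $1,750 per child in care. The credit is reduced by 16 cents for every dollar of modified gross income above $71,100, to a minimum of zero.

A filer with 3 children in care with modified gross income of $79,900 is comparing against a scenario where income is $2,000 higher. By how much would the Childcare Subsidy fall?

$320

At $79,900 — base = 3 × $1,750 = $5,250. 16% of the $8,800 excess over $71,100 is $1,408; credit = $5,250 − $1,408 = $3,842.
At $81,900 — base = 3 × $1,750 = $5,250. 16% of the $10,800 excess over $71,100 is $1,728; credit = $5,250 − $1,728 = $3,522.
Lost: $3,842 − $3,522 = $320.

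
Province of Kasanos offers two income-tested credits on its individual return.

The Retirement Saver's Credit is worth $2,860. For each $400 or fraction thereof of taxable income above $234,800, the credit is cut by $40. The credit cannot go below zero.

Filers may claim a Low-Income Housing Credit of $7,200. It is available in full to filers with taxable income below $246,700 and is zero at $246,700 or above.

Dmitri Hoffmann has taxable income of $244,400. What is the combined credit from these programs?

Retirement Saver's Credit: income exceeds $234,800 by $9,600, which is 24 full-or-partial $400 increments; reduction = 24 × $40 = $960, leaving $1,900.
Low-Income Housing Credit: $244,400 is below the $246,700 cutoff, so the full $7,200 applies.
Total: $1,900 + $7,200 = $9,100.

$9,100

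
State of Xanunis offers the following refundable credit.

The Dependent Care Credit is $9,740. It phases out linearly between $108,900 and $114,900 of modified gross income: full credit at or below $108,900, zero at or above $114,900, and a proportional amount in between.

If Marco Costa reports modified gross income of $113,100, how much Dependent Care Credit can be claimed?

$2,922

Dependent Care Credit: $113,100 is $4,200 into a $6,000 phase-out range, leaving 1,800/6,000 of the credit: $9,740 × 1,800/6,000 = $2,922.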